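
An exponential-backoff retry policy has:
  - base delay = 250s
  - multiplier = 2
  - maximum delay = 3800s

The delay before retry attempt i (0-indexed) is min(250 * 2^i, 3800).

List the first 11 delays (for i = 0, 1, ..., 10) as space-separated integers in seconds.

Computing each delay:
  i=0: min(250*2^0, 3800) = 250
  i=1: min(250*2^1, 3800) = 500
  i=2: min(250*2^2, 3800) = 1000
  i=3: min(250*2^3, 3800) = 2000
  i=4: min(250*2^4, 3800) = 3800
  i=5: min(250*2^5, 3800) = 3800
  i=6: min(250*2^6, 3800) = 3800
  i=7: min(250*2^7, 3800) = 3800
  i=8: min(250*2^8, 3800) = 3800
  i=9: min(250*2^9, 3800) = 3800
  i=10: min(250*2^10, 3800) = 3800

Answer: 250 500 1000 2000 3800 3800 3800 3800 3800 3800 3800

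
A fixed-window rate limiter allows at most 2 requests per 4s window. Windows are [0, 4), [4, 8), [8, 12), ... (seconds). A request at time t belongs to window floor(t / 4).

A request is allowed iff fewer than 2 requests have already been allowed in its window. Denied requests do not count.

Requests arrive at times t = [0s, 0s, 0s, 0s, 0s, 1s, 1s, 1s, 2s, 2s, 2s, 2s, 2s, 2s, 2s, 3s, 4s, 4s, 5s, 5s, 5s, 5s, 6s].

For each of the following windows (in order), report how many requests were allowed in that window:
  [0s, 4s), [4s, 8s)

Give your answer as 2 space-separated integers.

Answer: 2 2

Derivation:
Processing requests:
  req#1 t=0s (window 0): ALLOW
  req#2 t=0s (window 0): ALLOW
  req#3 t=0s (window 0): DENY
  req#4 t=0s (window 0): DENY
  req#5 t=0s (window 0): DENY
  req#6 t=1s (window 0): DENY
  req#7 t=1s (window 0): DENY
  req#8 t=1s (window 0): DENY
  req#9 t=2s (window 0): DENY
  req#10 t=2s (window 0): DENY
  req#11 t=2s (window 0): DENY
  req#12 t=2s (window 0): DENY
  req#13 t=2s (window 0): DENY
  req#14 t=2s (window 0): DENY
  req#15 t=2s (window 0): DENY
  req#16 t=3s (window 0): DENY
  req#17 t=4s (window 1): ALLOW
  req#18 t=4s (window 1): ALLOW
  req#19 t=5s (window 1): DENY
  req#20 t=5s (window 1): DENY
  req#21 t=5s (window 1): DENY
  req#22 t=5s (window 1): DENY
  req#23 t=6s (window 1): DENY

Allowed counts by window: 2 2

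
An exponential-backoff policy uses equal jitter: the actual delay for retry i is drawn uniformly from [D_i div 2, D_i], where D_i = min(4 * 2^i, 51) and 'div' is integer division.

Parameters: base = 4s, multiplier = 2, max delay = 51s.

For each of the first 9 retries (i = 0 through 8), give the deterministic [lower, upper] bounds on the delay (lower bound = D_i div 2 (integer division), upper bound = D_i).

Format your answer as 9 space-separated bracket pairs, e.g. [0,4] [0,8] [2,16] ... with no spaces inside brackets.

Answer: [2,4] [4,8] [8,16] [16,32] [25,51] [25,51] [25,51] [25,51] [25,51]

Derivation:
Computing bounds per retry:
  i=0: D_i=min(4*2^0,51)=4, bounds=[2,4]
  i=1: D_i=min(4*2^1,51)=8, bounds=[4,8]
  i=2: D_i=min(4*2^2,51)=16, bounds=[8,16]
  i=3: D_i=min(4*2^3,51)=32, bounds=[16,32]
  i=4: D_i=min(4*2^4,51)=51, bounds=[25,51]
  i=5: D_i=min(4*2^5,51)=51, bounds=[25,51]
  i=6: D_i=min(4*2^6,51)=51, bounds=[25,51]
  i=7: D_i=min(4*2^7,51)=51, bounds=[25,51]
  i=8: D_i=min(4*2^8,51)=51, bounds=[25,51]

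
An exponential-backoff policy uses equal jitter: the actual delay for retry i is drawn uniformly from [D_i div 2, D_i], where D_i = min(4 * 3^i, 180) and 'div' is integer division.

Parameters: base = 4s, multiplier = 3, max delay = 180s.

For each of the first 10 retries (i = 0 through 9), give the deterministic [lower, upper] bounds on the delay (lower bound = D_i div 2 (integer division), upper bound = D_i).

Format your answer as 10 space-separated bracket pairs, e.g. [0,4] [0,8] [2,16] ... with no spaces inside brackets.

Computing bounds per retry:
  i=0: D_i=min(4*3^0,180)=4, bounds=[2,4]
  i=1: D_i=min(4*3^1,180)=12, bounds=[6,12]
  i=2: D_i=min(4*3^2,180)=36, bounds=[18,36]
  i=3: D_i=min(4*3^3,180)=108, bounds=[54,108]
  i=4: D_i=min(4*3^4,180)=180, bounds=[90,180]
  i=5: D_i=min(4*3^5,180)=180, bounds=[90,180]
  i=6: D_i=min(4*3^6,180)=180, bounds=[90,180]
  i=7: D_i=min(4*3^7,180)=180, bounds=[90,180]
  i=8: D_i=min(4*3^8,180)=180, bounds=[90,180]
  i=9: D_i=min(4*3^9,180)=180, bounds=[90,180]

Answer: [2,4] [6,12] [18,36] [54,108] [90,180] [90,180] [90,180] [90,180] [90,180] [90,180]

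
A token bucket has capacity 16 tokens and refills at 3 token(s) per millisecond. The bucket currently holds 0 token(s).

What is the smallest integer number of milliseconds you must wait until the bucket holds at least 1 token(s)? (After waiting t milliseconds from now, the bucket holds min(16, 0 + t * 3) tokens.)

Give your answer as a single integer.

Need 0 + t * 3 >= 1, so t >= 1/3.
Smallest integer t = ceil(1/3) = 1.

Answer: 1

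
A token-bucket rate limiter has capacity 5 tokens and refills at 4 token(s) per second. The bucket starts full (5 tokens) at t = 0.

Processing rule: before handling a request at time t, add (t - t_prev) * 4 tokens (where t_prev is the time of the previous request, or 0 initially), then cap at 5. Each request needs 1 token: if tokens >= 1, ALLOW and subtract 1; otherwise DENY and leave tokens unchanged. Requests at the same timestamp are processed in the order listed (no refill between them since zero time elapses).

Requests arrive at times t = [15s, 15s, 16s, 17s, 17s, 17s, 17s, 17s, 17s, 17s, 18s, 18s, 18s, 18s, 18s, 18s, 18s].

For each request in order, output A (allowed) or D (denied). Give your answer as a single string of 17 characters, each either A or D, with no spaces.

Simulating step by step:
  req#1 t=15s: ALLOW
  req#2 t=15s: ALLOW
  req#3 t=16s: ALLOW
  req#4 t=17s: ALLOW
  req#5 t=17s: ALLOW
  req#6 t=17s: ALLOW
  req#7 t=17s: ALLOW
  req#8 t=17s: ALLOW
  req#9 t=17s: DENY
  req#10 t=17s: DENY
  req#11 t=18s: ALLOW
  req#12 t=18s: ALLOW
  req#13 t=18s: ALLOW
  req#14 t=18s: ALLOW
  req#15 t=18s: DENY
  req#16 t=18s: DENY
  req#17 t=18s: DENY

Answer: AAAAAAAADDAAAADDD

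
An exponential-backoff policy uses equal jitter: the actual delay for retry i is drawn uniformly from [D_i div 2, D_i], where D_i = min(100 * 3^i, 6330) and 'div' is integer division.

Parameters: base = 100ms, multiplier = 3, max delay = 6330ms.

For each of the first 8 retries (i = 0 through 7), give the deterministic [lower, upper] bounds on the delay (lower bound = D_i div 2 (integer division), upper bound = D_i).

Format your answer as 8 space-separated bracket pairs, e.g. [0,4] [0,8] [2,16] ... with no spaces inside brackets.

Answer: [50,100] [150,300] [450,900] [1350,2700] [3165,6330] [3165,6330] [3165,6330] [3165,6330]

Derivation:
Computing bounds per retry:
  i=0: D_i=min(100*3^0,6330)=100, bounds=[50,100]
  i=1: D_i=min(100*3^1,6330)=300, bounds=[150,300]
  i=2: D_i=min(100*3^2,6330)=900, bounds=[450,900]
  i=3: D_i=min(100*3^3,6330)=2700, bounds=[1350,2700]
  i=4: D_i=min(100*3^4,6330)=6330, bounds=[3165,6330]
  i=5: D_i=min(100*3^5,6330)=6330, bounds=[3165,6330]
  i=6: D_i=min(100*3^6,6330)=6330, bounds=[3165,6330]
  i=7: D_i=min(100*3^7,6330)=6330, bounds=[3165,6330]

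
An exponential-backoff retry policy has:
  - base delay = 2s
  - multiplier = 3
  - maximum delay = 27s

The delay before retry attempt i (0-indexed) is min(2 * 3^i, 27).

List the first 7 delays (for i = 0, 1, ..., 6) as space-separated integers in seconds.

Answer: 2 6 18 27 27 27 27

Derivation:
Computing each delay:
  i=0: min(2*3^0, 27) = 2
  i=1: min(2*3^1, 27) = 6
  i=2: min(2*3^2, 27) = 18
  i=3: min(2*3^3, 27) = 27
  i=4: min(2*3^4, 27) = 27
  i=5: min(2*3^5, 27) = 27
  i=6: min(2*3^6, 27) = 27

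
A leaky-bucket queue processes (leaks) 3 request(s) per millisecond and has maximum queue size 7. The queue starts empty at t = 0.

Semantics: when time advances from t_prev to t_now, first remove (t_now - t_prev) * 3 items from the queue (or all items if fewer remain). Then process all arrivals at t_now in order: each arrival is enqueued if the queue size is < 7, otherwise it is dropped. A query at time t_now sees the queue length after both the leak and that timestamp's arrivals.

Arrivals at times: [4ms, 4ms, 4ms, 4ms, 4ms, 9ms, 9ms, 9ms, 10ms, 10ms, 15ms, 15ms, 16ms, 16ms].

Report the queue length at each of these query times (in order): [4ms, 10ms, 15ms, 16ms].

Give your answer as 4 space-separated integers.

Answer: 5 2 2 2

Derivation:
Queue lengths at query times:
  query t=4ms: backlog = 5
  query t=10ms: backlog = 2
  query t=15ms: backlog = 2
  query t=16ms: backlog = 2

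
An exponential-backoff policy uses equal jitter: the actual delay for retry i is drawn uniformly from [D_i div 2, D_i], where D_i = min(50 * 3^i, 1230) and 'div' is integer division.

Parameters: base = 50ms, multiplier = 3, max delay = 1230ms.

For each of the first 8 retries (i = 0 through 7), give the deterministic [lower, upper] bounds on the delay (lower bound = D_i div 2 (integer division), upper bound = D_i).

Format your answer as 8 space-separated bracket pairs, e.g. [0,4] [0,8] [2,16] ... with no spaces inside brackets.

Computing bounds per retry:
  i=0: D_i=min(50*3^0,1230)=50, bounds=[25,50]
  i=1: D_i=min(50*3^1,1230)=150, bounds=[75,150]
  i=2: D_i=min(50*3^2,1230)=450, bounds=[225,450]
  i=3: D_i=min(50*3^3,1230)=1230, bounds=[615,1230]
  i=4: D_i=min(50*3^4,1230)=1230, bounds=[615,1230]
  i=5: D_i=min(50*3^5,1230)=1230, bounds=[615,1230]
  i=6: D_i=min(50*3^6,1230)=1230, bounds=[615,1230]
  i=7: D_i=min(50*3^7,1230)=1230, bounds=[615,1230]

Answer: [25,50] [75,150] [225,450] [615,1230] [615,1230] [615,1230] [615,1230] [615,1230]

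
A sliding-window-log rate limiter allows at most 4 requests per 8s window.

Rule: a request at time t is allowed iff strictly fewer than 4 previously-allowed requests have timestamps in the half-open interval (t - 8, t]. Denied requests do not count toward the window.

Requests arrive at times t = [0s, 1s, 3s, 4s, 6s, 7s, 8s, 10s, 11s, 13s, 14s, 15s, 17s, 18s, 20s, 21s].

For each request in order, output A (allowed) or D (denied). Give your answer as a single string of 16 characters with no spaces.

Answer: AAAADDAAAADDAAAA

Derivation:
Tracking allowed requests in the window:
  req#1 t=0s: ALLOW
  req#2 t=1s: ALLOW
  req#3 t=3s: ALLOW
  req#4 t=4s: ALLOW
  req#5 t=6s: DENY
  req#6 t=7s: DENY
  req#7 t=8s: ALLOW
  req#8 t=10s: ALLOW
  req#9 t=11s: ALLOW
  req#10 t=13s: ALLOW
  req#11 t=14s: DENY
  req#12 t=15s: DENY
  req#13 t=17s: ALLOW
  req#14 t=18s: ALLOW
  req#15 t=20s: ALLOW
  req#16 t=21s: ALLOW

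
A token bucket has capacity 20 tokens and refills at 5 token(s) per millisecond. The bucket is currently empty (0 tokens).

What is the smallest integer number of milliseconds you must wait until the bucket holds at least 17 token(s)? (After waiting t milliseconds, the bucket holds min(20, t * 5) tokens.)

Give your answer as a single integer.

Need t * 5 >= 17, so t >= 17/5.
Smallest integer t = ceil(17/5) = 4.

Answer: 4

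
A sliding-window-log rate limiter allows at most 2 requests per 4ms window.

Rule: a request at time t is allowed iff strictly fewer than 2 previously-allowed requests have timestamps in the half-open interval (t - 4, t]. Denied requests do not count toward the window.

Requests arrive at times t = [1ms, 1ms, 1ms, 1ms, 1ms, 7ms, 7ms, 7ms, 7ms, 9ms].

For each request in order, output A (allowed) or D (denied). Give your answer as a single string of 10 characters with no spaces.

Answer: AADDDAADDD

Derivation:
Tracking allowed requests in the window:
  req#1 t=1ms: ALLOW
  req#2 t=1ms: ALLOW
  req#3 t=1ms: DENY
  req#4 t=1ms: DENY
  req#5 t=1ms: DENY
  req#6 t=7ms: ALLOW
  req#7 t=7ms: ALLOW
  req#8 t=7ms: DENY
  req#9 t=7ms: DENY
  req#10 t=9ms: DENY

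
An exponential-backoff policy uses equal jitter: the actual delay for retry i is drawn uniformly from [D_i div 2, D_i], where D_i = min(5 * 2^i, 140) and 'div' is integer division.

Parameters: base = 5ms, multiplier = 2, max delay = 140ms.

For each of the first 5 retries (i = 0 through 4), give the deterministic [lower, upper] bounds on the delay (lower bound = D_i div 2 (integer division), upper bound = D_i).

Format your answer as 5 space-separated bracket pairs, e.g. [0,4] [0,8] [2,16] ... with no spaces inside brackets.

Computing bounds per retry:
  i=0: D_i=min(5*2^0,140)=5, bounds=[2,5]
  i=1: D_i=min(5*2^1,140)=10, bounds=[5,10]
  i=2: D_i=min(5*2^2,140)=20, bounds=[10,20]
  i=3: D_i=min(5*2^3,140)=40, bounds=[20,40]
  i=4: D_i=min(5*2^4,140)=80, bounds=[40,80]

Answer: [2,5] [5,10] [10,20] [20,40] [40,80]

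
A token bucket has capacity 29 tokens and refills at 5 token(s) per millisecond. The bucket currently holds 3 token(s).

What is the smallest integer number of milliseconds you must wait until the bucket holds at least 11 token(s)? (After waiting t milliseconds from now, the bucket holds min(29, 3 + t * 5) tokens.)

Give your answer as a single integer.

Answer: 2

Derivation:
Need 3 + t * 5 >= 11, so t >= 8/5.
Smallest integer t = ceil(8/5) = 2.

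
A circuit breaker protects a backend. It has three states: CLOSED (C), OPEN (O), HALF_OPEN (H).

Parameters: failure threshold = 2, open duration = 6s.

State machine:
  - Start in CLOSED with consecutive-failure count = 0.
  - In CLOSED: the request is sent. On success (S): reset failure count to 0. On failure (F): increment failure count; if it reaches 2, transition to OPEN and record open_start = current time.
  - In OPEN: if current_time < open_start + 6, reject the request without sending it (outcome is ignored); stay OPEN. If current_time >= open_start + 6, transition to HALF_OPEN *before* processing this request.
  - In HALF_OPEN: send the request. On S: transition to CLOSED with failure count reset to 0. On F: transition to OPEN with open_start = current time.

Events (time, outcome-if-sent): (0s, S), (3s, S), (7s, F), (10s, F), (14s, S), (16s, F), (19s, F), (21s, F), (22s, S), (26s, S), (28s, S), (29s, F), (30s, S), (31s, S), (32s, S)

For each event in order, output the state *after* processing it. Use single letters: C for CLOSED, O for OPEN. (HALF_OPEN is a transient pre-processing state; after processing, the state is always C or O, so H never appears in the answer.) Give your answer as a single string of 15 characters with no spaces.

State after each event:
  event#1 t=0s outcome=S: state=CLOSED
  event#2 t=3s outcome=S: state=CLOSED
  event#3 t=7s outcome=F: state=CLOSED
  event#4 t=10s outcome=F: state=OPEN
  event#5 t=14s outcome=S: state=OPEN
  event#6 t=16s outcome=F: state=OPEN
  event#7 t=19s outcome=F: state=OPEN
  event#8 t=21s outcome=F: state=OPEN
  event#9 t=22s outcome=S: state=CLOSED
  event#10 t=26s outcome=S: state=CLOSED
  event#11 t=28s outcome=S: state=CLOSED
  event#12 t=29s outcome=F: state=CLOSED
  event#13 t=30s outcome=S: state=CLOSED
  event#14 t=31s outcome=S: state=CLOSED
  event#15 t=32s outcome=S: state=CLOSED

Answer: CCCOOOOOCCCCCCC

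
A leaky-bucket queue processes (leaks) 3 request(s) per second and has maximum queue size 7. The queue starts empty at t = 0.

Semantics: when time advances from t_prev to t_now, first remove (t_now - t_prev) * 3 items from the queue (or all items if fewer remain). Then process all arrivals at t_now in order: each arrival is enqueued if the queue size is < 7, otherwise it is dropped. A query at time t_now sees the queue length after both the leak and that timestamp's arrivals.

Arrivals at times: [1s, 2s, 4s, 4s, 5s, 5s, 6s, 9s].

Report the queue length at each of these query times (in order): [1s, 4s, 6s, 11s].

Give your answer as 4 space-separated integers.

Queue lengths at query times:
  query t=1s: backlog = 1
  query t=4s: backlog = 2
  query t=6s: backlog = 1
  query t=11s: backlog = 0

Answer: 1 2 1 0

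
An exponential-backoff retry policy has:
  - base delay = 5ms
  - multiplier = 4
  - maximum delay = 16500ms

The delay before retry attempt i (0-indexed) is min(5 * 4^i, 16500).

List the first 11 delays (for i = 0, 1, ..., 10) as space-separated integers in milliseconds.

Computing each delay:
  i=0: min(5*4^0, 16500) = 5
  i=1: min(5*4^1, 16500) = 20
  i=2: min(5*4^2, 16500) = 80
  i=3: min(5*4^3, 16500) = 320
  i=4: min(5*4^4, 16500) = 1280
  i=5: min(5*4^5, 16500) = 5120
  i=6: min(5*4^6, 16500) = 16500
  i=7: min(5*4^7, 16500) = 16500
  i=8: min(5*4^8, 16500) = 16500
  i=9: min(5*4^9, 16500) = 16500
  i=10: min(5*4^10, 16500) = 16500

Answer: 5 20 80 320 1280 5120 16500 16500 16500 16500 16500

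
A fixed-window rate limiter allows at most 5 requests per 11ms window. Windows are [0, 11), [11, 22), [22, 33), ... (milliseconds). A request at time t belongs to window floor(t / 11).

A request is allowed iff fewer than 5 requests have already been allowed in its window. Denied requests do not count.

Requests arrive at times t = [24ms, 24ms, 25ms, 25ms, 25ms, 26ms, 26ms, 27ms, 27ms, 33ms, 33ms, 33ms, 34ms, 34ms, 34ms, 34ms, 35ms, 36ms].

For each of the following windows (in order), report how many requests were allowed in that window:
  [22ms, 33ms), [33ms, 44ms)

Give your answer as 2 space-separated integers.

Processing requests:
  req#1 t=24ms (window 2): ALLOW
  req#2 t=24ms (window 2): ALLOW
  req#3 t=25ms (window 2): ALLOW
  req#4 t=25ms (window 2): ALLOW
  req#5 t=25ms (window 2): ALLOW
  req#6 t=26ms (window 2): DENY
  req#7 t=26ms (window 2): DENY
  req#8 t=27ms (window 2): DENY
  req#9 t=27ms (window 2): DENY
  req#10 t=33ms (window 3): ALLOW
  req#11 t=33ms (window 3): ALLOW
  req#12 t=33ms (window 3): ALLOW
  req#13 t=34ms (window 3): ALLOW
  req#14 t=34ms (window 3): ALLOW
  req#15 t=34ms (window 3): DENY
  req#16 t=34ms (window 3): DENY
  req#17 t=35ms (window 3): DENY
  req#18 t=36ms (window 3): DENY

Allowed counts by window: 5 5

Answer: 5 5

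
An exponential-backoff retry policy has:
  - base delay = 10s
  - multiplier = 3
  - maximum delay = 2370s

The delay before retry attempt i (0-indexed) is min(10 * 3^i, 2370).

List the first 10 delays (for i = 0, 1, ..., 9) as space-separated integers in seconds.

Answer: 10 30 90 270 810 2370 2370 2370 2370 2370

Derivation:
Computing each delay:
  i=0: min(10*3^0, 2370) = 10
  i=1: min(10*3^1, 2370) = 30
  i=2: min(10*3^2, 2370) = 90
  i=3: min(10*3^3, 2370) = 270
  i=4: min(10*3^4, 2370) = 810
  i=5: min(10*3^5, 2370) = 2370
  i=6: min(10*3^6, 2370) = 2370
  i=7: min(10*3^7, 2370) = 2370
  i=8: min(10*3^8, 2370) = 2370
  i=9: min(10*3^9, 2370) = 2370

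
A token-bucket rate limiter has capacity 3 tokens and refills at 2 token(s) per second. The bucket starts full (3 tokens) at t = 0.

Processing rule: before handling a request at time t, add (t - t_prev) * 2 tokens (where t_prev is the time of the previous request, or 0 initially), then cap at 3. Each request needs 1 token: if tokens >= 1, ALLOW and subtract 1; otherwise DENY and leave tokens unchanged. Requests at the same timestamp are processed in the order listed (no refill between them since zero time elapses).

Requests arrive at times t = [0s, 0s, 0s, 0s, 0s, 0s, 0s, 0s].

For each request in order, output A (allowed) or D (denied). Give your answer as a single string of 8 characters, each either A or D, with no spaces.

Answer: AAADDDDD

Derivation:
Simulating step by step:
  req#1 t=0s: ALLOW
  req#2 t=0s: ALLOW
  req#3 t=0s: ALLOW
  req#4 t=0s: DENY
  req#5 t=0s: DENY
  req#6 t=0s: DENY
  req#7 t=0s: DENY
  req#8 t=0s: DENY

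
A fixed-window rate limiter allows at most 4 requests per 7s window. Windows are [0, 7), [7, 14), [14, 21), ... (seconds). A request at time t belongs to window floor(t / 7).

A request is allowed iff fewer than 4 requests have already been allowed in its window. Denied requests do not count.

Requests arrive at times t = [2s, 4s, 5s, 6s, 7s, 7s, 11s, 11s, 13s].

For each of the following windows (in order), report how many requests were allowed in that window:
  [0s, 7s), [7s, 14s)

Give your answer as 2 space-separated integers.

Processing requests:
  req#1 t=2s (window 0): ALLOW
  req#2 t=4s (window 0): ALLOW
  req#3 t=5s (window 0): ALLOW
  req#4 t=6s (window 0): ALLOW
  req#5 t=7s (window 1): ALLOW
  req#6 t=7s (window 1): ALLOW
  req#7 t=11s (window 1): ALLOW
  req#8 t=11s (window 1): ALLOW
  req#9 t=13s (window 1): DENY

Allowed counts by window: 4 4

Answer: 4 4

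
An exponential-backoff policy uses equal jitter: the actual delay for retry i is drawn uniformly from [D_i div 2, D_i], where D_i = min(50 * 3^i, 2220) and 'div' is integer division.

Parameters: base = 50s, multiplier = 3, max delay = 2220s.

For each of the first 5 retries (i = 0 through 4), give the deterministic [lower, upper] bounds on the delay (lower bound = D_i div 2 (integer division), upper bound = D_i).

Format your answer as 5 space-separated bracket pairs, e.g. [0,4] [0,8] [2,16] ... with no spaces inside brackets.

Computing bounds per retry:
  i=0: D_i=min(50*3^0,2220)=50, bounds=[25,50]
  i=1: D_i=min(50*3^1,2220)=150, bounds=[75,150]
  i=2: D_i=min(50*3^2,2220)=450, bounds=[225,450]
  i=3: D_i=min(50*3^3,2220)=1350, bounds=[675,1350]
  i=4: D_i=min(50*3^4,2220)=2220, bounds=[1110,2220]

Answer: [25,50] [75,150] [225,450] [675,1350] [1110,2220]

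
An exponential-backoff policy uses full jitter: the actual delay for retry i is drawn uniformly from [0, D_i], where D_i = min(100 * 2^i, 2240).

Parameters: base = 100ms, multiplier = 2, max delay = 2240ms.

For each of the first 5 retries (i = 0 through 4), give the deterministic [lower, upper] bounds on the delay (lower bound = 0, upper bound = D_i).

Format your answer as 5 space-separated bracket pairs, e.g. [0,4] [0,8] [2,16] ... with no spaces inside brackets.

Computing bounds per retry:
  i=0: D_i=min(100*2^0,2240)=100, bounds=[0,100]
  i=1: D_i=min(100*2^1,2240)=200, bounds=[0,200]
  i=2: D_i=min(100*2^2,2240)=400, bounds=[0,400]
  i=3: D_i=min(100*2^3,2240)=800, bounds=[0,800]
  i=4: D_i=min(100*2^4,2240)=1600, bounds=[0,1600]

Answer: [0,100] [0,200] [0,400] [0,800] [0,1600]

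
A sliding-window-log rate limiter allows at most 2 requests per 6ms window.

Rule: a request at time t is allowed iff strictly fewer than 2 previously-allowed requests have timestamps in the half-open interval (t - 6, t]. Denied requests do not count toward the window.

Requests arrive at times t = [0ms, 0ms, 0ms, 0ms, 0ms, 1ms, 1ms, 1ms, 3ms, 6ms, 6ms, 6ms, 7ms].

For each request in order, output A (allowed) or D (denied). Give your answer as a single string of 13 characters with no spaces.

Tracking allowed requests in the window:
  req#1 t=0ms: ALLOW
  req#2 t=0ms: ALLOW
  req#3 t=0ms: DENY
  req#4 t=0ms: DENY
  req#5 t=0ms: DENY
  req#6 t=1ms: DENY
  req#7 t=1ms: DENY
  req#8 t=1ms: DENY
  req#9 t=3ms: DENY
  req#10 t=6ms: ALLOW
  req#11 t=6ms: ALLOW
  req#12 t=6ms: DENY
  req#13 t=7ms: DENY

Answer: AADDDDDDDAADD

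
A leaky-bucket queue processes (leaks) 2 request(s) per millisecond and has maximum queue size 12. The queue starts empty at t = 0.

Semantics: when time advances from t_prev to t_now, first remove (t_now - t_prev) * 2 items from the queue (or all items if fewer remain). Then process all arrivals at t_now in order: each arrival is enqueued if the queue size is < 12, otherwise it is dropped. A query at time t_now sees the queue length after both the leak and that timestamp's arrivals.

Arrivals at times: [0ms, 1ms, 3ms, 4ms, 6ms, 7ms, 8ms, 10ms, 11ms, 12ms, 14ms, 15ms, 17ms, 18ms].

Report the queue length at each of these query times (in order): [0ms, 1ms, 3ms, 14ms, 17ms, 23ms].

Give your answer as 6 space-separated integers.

Answer: 1 1 1 1 1 0

Derivation:
Queue lengths at query times:
  query t=0ms: backlog = 1
  query t=1ms: backlog = 1
  query t=3ms: backlog = 1
  query t=14ms: backlog = 1
  query t=17ms: backlog = 1
  query t=23ms: backlog = 0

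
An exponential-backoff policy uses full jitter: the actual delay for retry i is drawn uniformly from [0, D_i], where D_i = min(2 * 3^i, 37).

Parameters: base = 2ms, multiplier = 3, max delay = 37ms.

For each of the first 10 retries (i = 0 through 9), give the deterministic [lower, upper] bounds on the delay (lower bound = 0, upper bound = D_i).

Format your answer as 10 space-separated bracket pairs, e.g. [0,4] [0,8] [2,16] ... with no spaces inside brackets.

Computing bounds per retry:
  i=0: D_i=min(2*3^0,37)=2, bounds=[0,2]
  i=1: D_i=min(2*3^1,37)=6, bounds=[0,6]
  i=2: D_i=min(2*3^2,37)=18, bounds=[0,18]
  i=3: D_i=min(2*3^3,37)=37, bounds=[0,37]
  i=4: D_i=min(2*3^4,37)=37, bounds=[0,37]
  i=5: D_i=min(2*3^5,37)=37, bounds=[0,37]
  i=6: D_i=min(2*3^6,37)=37, bounds=[0,37]
  i=7: D_i=min(2*3^7,37)=37, bounds=[0,37]
  i=8: D_i=min(2*3^8,37)=37, bounds=[0,37]
  i=9: D_i=min(2*3^9,37)=37, bounds=[0,37]

Answer: [0,2] [0,6] [0,18] [0,37] [0,37] [0,37] [0,37] [0,37] [0,37] [0,37]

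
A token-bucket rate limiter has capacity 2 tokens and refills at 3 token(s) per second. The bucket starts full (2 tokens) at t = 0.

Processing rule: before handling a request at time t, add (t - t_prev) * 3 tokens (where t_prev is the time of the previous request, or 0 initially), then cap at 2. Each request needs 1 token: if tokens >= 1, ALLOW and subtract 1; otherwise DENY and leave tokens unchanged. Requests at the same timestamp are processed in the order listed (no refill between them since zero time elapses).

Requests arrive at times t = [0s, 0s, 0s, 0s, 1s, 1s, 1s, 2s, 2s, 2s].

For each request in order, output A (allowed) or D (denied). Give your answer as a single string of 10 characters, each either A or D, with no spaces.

Simulating step by step:
  req#1 t=0s: ALLOW
  req#2 t=0s: ALLOW
  req#3 t=0s: DENY
  req#4 t=0s: DENY
  req#5 t=1s: ALLOW
  req#6 t=1s: ALLOW
  req#7 t=1s: DENY
  req#8 t=2s: ALLOW
  req#9 t=2s: ALLOW
  req#10 t=2s: DENY

Answer: AADDAADAAD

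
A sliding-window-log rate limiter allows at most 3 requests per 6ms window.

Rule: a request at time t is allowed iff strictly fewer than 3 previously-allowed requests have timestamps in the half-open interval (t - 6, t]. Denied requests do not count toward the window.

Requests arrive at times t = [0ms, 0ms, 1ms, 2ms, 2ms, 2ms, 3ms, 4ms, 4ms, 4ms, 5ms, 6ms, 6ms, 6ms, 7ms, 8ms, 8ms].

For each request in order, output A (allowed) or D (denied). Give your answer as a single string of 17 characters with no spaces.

Answer: AAADDDDDDDDAADADD

Derivation:
Tracking allowed requests in the window:
  req#1 t=0ms: ALLOW
  req#2 t=0ms: ALLOW
  req#3 t=1ms: ALLOW
  req#4 t=2ms: DENY
  req#5 t=2ms: DENY
  req#6 t=2ms: DENY
  req#7 t=3ms: DENY
  req#8 t=4ms: DENY
  req#9 t=4ms: DENY
  req#10 t=4ms: DENY
  req#11 t=5ms: DENY
  req#12 t=6ms: ALLOW
  req#13 t=6ms: ALLOW
  req#14 t=6ms: DENY
  req#15 t=7ms: ALLOW
  req#16 t=8ms: DENY
  req#17 t=8ms: DENY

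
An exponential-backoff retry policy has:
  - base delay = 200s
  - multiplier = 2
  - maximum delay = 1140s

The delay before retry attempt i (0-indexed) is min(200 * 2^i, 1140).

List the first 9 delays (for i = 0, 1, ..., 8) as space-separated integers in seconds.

Answer: 200 400 800 1140 1140 1140 1140 1140 1140

Derivation:
Computing each delay:
  i=0: min(200*2^0, 1140) = 200
  i=1: min(200*2^1, 1140) = 400
  i=2: min(200*2^2, 1140) = 800
  i=3: min(200*2^3, 1140) = 1140
  i=4: min(200*2^4, 1140) = 1140
  i=5: min(200*2^5, 1140) = 1140
  i=6: min(200*2^6, 1140) = 1140
  i=7: min(200*2^7, 1140) = 1140
  i=8: min(200*2^8, 1140) = 1140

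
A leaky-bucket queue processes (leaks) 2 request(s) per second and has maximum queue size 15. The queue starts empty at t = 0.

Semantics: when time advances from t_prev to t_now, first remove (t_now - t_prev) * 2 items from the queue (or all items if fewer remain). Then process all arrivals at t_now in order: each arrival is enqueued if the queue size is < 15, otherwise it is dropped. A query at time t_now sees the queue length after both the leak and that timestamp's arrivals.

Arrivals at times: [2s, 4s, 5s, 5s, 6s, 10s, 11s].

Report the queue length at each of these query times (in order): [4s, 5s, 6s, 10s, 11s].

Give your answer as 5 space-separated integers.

Queue lengths at query times:
  query t=4s: backlog = 1
  query t=5s: backlog = 2
  query t=6s: backlog = 1
  query t=10s: backlog = 1
  query t=11s: backlog = 1

Answer: 1 2 1 1 1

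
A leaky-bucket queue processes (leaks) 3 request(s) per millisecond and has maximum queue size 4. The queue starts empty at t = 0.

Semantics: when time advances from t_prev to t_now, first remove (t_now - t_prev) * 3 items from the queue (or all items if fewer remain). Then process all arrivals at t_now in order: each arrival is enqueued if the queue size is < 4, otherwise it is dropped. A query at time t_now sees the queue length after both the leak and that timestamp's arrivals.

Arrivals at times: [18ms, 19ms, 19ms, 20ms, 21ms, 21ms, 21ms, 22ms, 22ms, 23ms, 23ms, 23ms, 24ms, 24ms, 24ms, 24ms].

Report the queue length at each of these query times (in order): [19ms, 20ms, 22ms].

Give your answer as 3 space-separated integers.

Queue lengths at query times:
  query t=19ms: backlog = 2
  query t=20ms: backlog = 1
  query t=22ms: backlog = 2

Answer: 2 1 2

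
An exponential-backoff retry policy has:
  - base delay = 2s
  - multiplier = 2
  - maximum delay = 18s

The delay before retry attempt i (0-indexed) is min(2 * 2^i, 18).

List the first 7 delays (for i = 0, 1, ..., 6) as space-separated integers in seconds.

Answer: 2 4 8 16 18 18 18

Derivation:
Computing each delay:
  i=0: min(2*2^0, 18) = 2
  i=1: min(2*2^1, 18) = 4
  i=2: min(2*2^2, 18) = 8
  i=3: min(2*2^3, 18) = 16
  i=4: min(2*2^4, 18) = 18
  i=5: min(2*2^5, 18) = 18
  i=6: min(2*2^6, 18) = 18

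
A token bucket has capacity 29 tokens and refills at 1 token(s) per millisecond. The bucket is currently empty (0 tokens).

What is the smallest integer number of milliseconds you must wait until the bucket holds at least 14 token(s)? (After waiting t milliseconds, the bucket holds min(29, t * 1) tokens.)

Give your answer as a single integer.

Answer: 14

Derivation:
Need t * 1 >= 14, so t >= 14/1.
Smallest integer t = ceil(14/1) = 14.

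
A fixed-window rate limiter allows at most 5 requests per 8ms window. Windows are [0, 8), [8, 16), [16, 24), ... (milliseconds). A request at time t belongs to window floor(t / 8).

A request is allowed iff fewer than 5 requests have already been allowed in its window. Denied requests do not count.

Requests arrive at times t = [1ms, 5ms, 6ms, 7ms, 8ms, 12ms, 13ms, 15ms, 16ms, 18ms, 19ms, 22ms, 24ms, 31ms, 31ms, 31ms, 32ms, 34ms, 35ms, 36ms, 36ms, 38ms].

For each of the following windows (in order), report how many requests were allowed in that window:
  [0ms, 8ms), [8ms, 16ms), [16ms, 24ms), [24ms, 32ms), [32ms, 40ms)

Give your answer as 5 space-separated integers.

Answer: 4 4 4 4 5

Derivation:
Processing requests:
  req#1 t=1ms (window 0): ALLOW
  req#2 t=5ms (window 0): ALLOW
  req#3 t=6ms (window 0): ALLOW
  req#4 t=7ms (window 0): ALLOW
  req#5 t=8ms (window 1): ALLOW
  req#6 t=12ms (window 1): ALLOW
  req#7 t=13ms (window 1): ALLOW
  req#8 t=15ms (window 1): ALLOW
  req#9 t=16ms (window 2): ALLOW
  req#10 t=18ms (window 2): ALLOW
  req#11 t=19ms (window 2): ALLOW
  req#12 t=22ms (window 2): ALLOW
  req#13 t=24ms (window 3): ALLOW
  req#14 t=31ms (window 3): ALLOW
  req#15 t=31ms (window 3): ALLOW
  req#16 t=31ms (window 3): ALLOW
  req#17 t=32ms (window 4): ALLOW
  req#18 t=34ms (window 4): ALLOW
  req#19 t=35ms (window 4): ALLOW
  req#20 t=36ms (window 4): ALLOW
  req#21 t=36ms (window 4): ALLOW
  req#22 t=38ms (window 4): DENY

Allowed counts by window: 4 4 4 4 5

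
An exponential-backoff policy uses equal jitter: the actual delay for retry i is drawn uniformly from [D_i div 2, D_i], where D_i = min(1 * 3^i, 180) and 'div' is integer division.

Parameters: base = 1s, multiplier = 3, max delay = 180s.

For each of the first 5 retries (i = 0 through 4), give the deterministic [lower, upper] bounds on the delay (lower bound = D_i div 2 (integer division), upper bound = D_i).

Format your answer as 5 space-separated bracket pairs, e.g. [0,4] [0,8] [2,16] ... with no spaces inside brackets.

Computing bounds per retry:
  i=0: D_i=min(1*3^0,180)=1, bounds=[0,1]
  i=1: D_i=min(1*3^1,180)=3, bounds=[1,3]
  i=2: D_i=min(1*3^2,180)=9, bounds=[4,9]
  i=3: D_i=min(1*3^3,180)=27, bounds=[13,27]
  i=4: D_i=min(1*3^4,180)=81, bounds=[40,81]

Answer: [0,1] [1,3] [4,9] [13,27] [40,81]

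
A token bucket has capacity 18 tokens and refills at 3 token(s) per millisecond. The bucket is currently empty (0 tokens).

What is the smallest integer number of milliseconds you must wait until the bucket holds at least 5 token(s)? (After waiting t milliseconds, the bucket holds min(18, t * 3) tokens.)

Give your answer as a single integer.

Need t * 3 >= 5, so t >= 5/3.
Smallest integer t = ceil(5/3) = 2.

Answer: 2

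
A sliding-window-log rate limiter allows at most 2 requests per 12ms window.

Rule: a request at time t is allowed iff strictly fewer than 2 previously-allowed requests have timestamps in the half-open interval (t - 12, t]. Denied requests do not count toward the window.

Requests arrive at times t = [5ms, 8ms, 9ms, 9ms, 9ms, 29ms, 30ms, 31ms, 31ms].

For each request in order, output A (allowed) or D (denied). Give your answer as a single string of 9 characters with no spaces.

Tracking allowed requests in the window:
  req#1 t=5ms: ALLOW
  req#2 t=8ms: ALLOW
  req#3 t=9ms: DENY
  req#4 t=9ms: DENY
  req#5 t=9ms: DENY
  req#6 t=29ms: ALLOW
  req#7 t=30ms: ALLOW
  req#8 t=31ms: DENY
  req#9 t=31ms: DENY

Answer: AADDDAADD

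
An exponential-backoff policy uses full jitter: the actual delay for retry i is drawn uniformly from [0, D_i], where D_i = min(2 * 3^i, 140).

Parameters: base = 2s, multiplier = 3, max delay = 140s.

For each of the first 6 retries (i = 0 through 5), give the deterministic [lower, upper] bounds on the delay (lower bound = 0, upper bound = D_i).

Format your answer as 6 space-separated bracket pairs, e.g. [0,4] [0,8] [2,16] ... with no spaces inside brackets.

Computing bounds per retry:
  i=0: D_i=min(2*3^0,140)=2, bounds=[0,2]
  i=1: D_i=min(2*3^1,140)=6, bounds=[0,6]
  i=2: D_i=min(2*3^2,140)=18, bounds=[0,18]
  i=3: D_i=min(2*3^3,140)=54, bounds=[0,54]
  i=4: D_i=min(2*3^4,140)=140, bounds=[0,140]
  i=5: D_i=min(2*3^5,140)=140, bounds=[0,140]

Answer: [0,2] [0,6] [0,18] [0,54] [0,140] [0,140]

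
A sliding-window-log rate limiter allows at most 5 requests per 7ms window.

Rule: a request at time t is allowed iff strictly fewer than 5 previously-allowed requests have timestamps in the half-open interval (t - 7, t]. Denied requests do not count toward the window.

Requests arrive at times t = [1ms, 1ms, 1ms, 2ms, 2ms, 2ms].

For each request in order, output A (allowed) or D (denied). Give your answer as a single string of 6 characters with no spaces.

Tracking allowed requests in the window:
  req#1 t=1ms: ALLOW
  req#2 t=1ms: ALLOW
  req#3 t=1ms: ALLOW
  req#4 t=2ms: ALLOW
  req#5 t=2ms: ALLOW
  req#6 t=2ms: DENY

Answer: AAAAAD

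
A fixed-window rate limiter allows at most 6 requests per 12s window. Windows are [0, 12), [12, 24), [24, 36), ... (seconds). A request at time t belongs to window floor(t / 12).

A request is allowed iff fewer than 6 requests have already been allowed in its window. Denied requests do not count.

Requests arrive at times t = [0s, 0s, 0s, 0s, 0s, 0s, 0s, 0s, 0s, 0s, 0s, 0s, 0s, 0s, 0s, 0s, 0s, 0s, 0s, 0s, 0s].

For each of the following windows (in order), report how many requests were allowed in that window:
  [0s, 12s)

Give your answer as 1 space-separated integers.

Processing requests:
  req#1 t=0s (window 0): ALLOW
  req#2 t=0s (window 0): ALLOW
  req#3 t=0s (window 0): ALLOW
  req#4 t=0s (window 0): ALLOW
  req#5 t=0s (window 0): ALLOW
  req#6 t=0s (window 0): ALLOW
  req#7 t=0s (window 0): DENY
  req#8 t=0s (window 0): DENY
  req#9 t=0s (window 0): DENY
  req#10 t=0s (window 0): DENY
  req#11 t=0s (window 0): DENY
  req#12 t=0s (window 0): DENY
  req#13 t=0s (window 0): DENY
  req#14 t=0s (window 0): DENY
  req#15 t=0s (window 0): DENY
  req#16 t=0s (window 0): DENY
  req#17 t=0s (window 0): DENY
  req#18 t=0s (window 0): DENY
  req#19 t=0s (window 0): DENY
  req#20 t=0s (window 0): DENY
  req#21 t=0s (window 0): DENY

Allowed counts by window: 6

Answer: 6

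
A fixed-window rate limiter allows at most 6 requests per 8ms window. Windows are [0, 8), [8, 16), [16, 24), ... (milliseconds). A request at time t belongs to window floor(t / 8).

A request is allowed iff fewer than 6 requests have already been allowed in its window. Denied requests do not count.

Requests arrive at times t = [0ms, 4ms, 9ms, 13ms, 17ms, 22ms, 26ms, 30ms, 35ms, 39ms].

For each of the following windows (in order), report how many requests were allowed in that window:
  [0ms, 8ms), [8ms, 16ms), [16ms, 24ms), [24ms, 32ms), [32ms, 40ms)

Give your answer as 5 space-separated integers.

Processing requests:
  req#1 t=0ms (window 0): ALLOW
  req#2 t=4ms (window 0): ALLOW
  req#3 t=9ms (window 1): ALLOW
  req#4 t=13ms (window 1): ALLOW
  req#5 t=17ms (window 2): ALLOW
  req#6 t=22ms (window 2): ALLOW
  req#7 t=26ms (window 3): ALLOW
  req#8 t=30ms (window 3): ALLOW
  req#9 t=35ms (window 4): ALLOW
  req#10 t=39ms (window 4): ALLOW

Allowed counts by window: 2 2 2 2 2

Answer: 2 2 2 2 2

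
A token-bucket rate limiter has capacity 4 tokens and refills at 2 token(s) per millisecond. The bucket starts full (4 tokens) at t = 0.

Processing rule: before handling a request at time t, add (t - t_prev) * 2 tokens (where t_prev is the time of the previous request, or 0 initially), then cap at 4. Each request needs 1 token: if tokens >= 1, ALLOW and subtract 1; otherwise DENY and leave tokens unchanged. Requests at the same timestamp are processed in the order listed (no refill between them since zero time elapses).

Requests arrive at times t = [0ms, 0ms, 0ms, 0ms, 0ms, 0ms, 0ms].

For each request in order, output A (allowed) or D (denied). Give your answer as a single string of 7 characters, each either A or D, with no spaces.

Answer: AAAADDD

Derivation:
Simulating step by step:
  req#1 t=0ms: ALLOW
  req#2 t=0ms: ALLOW
  req#3 t=0ms: ALLOW
  req#4 t=0ms: ALLOW
  req#5 t=0ms: DENY
  req#6 t=0ms: DENY
  req#7 t=0ms: DENY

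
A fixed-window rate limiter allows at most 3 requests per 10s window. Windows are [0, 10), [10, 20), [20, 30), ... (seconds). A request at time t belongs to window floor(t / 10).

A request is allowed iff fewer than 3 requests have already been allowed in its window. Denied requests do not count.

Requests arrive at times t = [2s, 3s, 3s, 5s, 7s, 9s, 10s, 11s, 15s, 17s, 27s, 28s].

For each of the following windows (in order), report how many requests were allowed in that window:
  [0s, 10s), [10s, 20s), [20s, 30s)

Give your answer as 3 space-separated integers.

Processing requests:
  req#1 t=2s (window 0): ALLOW
  req#2 t=3s (window 0): ALLOW
  req#3 t=3s (window 0): ALLOW
  req#4 t=5s (window 0): DENY
  req#5 t=7s (window 0): DENY
  req#6 t=9s (window 0): DENY
  req#7 t=10s (window 1): ALLOW
  req#8 t=11s (window 1): ALLOW
  req#9 t=15s (window 1): ALLOW
  req#10 t=17s (window 1): DENY
  req#11 t=27s (window 2): ALLOW
  req#12 t=28s (window 2): ALLOW

Allowed counts by window: 3 3 2

Answer: 3 3 2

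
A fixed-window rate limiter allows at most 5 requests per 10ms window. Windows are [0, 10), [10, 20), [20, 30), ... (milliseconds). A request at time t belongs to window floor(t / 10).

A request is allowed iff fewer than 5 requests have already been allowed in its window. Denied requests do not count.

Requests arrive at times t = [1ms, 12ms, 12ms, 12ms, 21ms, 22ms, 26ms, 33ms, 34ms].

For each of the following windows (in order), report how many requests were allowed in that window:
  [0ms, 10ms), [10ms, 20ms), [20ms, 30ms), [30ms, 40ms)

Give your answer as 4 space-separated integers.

Answer: 1 3 3 2

Derivation:
Processing requests:
  req#1 t=1ms (window 0): ALLOW
  req#2 t=12ms (window 1): ALLOW
  req#3 t=12ms (window 1): ALLOW
  req#4 t=12ms (window 1): ALLOW
  req#5 t=21ms (window 2): ALLOW
  req#6 t=22ms (window 2): ALLOW
  req#7 t=26ms (window 2): ALLOW
  req#8 t=33ms (window 3): ALLOW
  req#9 t=34ms (window 3): ALLOW

Allowed counts by window: 1 3 3 2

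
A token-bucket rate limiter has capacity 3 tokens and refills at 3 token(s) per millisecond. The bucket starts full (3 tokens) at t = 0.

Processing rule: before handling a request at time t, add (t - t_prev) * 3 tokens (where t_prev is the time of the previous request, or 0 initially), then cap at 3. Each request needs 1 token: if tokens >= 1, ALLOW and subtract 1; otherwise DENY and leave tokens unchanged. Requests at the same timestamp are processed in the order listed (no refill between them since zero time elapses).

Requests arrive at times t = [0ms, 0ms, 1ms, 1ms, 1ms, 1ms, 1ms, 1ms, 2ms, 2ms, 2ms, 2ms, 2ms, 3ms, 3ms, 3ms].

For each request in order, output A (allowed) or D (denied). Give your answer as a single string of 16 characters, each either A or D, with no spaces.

Answer: AAAAADDDAAADDAAA

Derivation:
Simulating step by step:
  req#1 t=0ms: ALLOW
  req#2 t=0ms: ALLOW
  req#3 t=1ms: ALLOW
  req#4 t=1ms: ALLOW
  req#5 t=1ms: ALLOW
  req#6 t=1ms: DENY
  req#7 t=1ms: DENY
  req#8 t=1ms: DENY
  req#9 t=2ms: ALLOW
  req#10 t=2ms: ALLOW
  req#11 t=2ms: ALLOW
  req#12 t=2ms: DENY
  req#13 t=2ms: DENY
  req#14 t=3ms: ALLOW
  req#15 t=3ms: ALLOW
  req#16 t=3ms: ALLOW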